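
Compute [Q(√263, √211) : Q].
[Q(√263, √211) : Q] = 4

[Q(√263):Q] = 2 (min poly x^2 - 263, irreducible since 263 is squarefree > 1). For the top step, suppose √211 ∈ Q(√263), say √211 = c + d√263 with c, d ∈ Q. Squaring: 211 = c^2 + 263d^2 + 2cd√263. Since √263 ∉ Q this forces 2cd = 0. If d = 0 then √211 = c ∈ Q, contradicting 211 squarefree > 1. If c = 0 then 211 = 263d^2, so 263·211 = (263d)^2 is a perfect square in Q — but 263·211 = 55493 is not a perfect square (since 263 and 211 are distinct squarefree integers). Contradiction. Hence √211 ∉ Q(√263), so x^2 - 211 stays irreducible over Q(√263) and [Q(√263, √211) : Q(√263)] = 2. By the tower law, [Q(√263, √211) : Q] = 2 · 2 = 4.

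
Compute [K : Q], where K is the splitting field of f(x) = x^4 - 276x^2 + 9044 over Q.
[K : Q] = 4

Solving the quadratic in x^2: x^2 = (276 ± √(276^2 - 4·9044))/2 = (276 ± √40000)/2 = (276 ± 200)/2, giving x^2 = 238 or x^2 = 38. So f(x) = (x^2 - 238)(x^2 - 38) and the roots of f are ±√238, ±√38. Hence the splitting field is K = Q(√238, √38). Since 238 and 38 are distinct squarefree integers > 1, their product 9044 is not a perfect square, so √38 ∉ Q(√238). By the tower law [K:Q] = [Q(√238,√38):Q(√238)] · [Q(√238):Q] = 2 · 2 = 4.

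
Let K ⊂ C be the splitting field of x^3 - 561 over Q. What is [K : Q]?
[K : Q] = 6

The roots of x^3 - 561 are ∛561, ω∛561, ω^2∛561 where ω = e^(2πi/3) is a primitive cube root of unity, so K = Q(∛561, ω). Now [Q(∛561):Q] = 3 (since 561 is not a perfect cube, x^3 - 561 is irreducible) and [Q(ω):Q] = 2. Both 2 and 3 divide [K:Q], and [K:Q] ≤ 3·2 = 6, so [K:Q] = 6. (Equivalently: Q(∛561) ⊂ R but ω ∉ R, so [K : Q(∛561)] = 2.)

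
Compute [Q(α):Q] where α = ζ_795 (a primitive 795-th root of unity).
[Q(α):Q] = 416

The minimal polynomial of ζ_795 over Q is the 795-th cyclotomic polynomial Φ_795(x), which is irreducible over Q and has degree φ(795) = 416. Hence [Q(α):Q] = φ(795) = 416.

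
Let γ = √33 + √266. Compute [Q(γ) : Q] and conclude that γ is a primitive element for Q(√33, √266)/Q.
[Q(γ) : Q] = 4 (equivalently, Q(γ) = Q(√33, √266))

Obviously Q(γ) ⊆ Q(√33, √266), and [Q(√33, √266):Q] = 4 (since 33, 266 are distinct squarefree integers > 1 with 8778 not a perfect square). To show equality we compute the minimal polynomial of γ. From γ = √33 + √266: γ^2 = 33 + 2√(8778) + 266 = 299 + 2√(8778), so γ^2 - 299 = 2√(8778); squaring, (γ^2 - 299)^2 = 4·8778, i.e. γ^4 - 598γ^2 + 89401 - 35112 = 0, i.e. γ^4 - 598γ^2 + 54289 = 0. So γ is a root of x^4 - 598x^2 + 54289. This polynomial is irreducible over Q: it has no rational root (each ±√33 ± √266 is irrational), and any factorization into two quadratics over Q would force √(8778) ∈ Q (pairing opposite roots) or √33, √266 ∈ Q (other pairings), all impossible. Hence [Q(γ):Q] = 4 = [Q(√33, √266):Q], so Q(γ) = Q(√33, √266).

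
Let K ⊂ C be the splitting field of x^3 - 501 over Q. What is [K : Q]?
[K : Q] = 6

The roots of x^3 - 501 are ∛501, ω∛501, ω^2∛501 where ω = e^(2πi/3) is a primitive cube root of unity, so K = Q(∛501, ω). Now [Q(∛501):Q] = 3 (since 501 is not a perfect cube, x^3 - 501 is irreducible) and [Q(ω):Q] = 2. Both 2 and 3 divide [K:Q], and [K:Q] ≤ 3·2 = 6, so [K:Q] = 6. (Equivalently: Q(∛501) ⊂ R but ω ∉ R, so [K : Q(∛501)] = 2.)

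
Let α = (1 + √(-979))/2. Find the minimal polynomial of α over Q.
m_α(x) = x^2 - x + 245

From 2α - 1 = √(-979), squaring gives (2α - 1)^2 = -979, i.e. 4α^2 - 4α + 1 = -979, so α^2 - α + (1 + 979)/4 = 0. Since -979 ≡ 1 (mod 4), (1 + 979)/4 = 245 ∈ Z. The polynomial x^2 - x + 245 has discriminant 1 - 4·(245) = -979, which is not a perfect square in Q (d = -979 is squarefree and ≠ 1), so x^2 - x + 245 is irreducible over Q. It is the minimal polynomial of α.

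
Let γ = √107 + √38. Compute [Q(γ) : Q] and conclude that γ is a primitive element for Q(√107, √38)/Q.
[Q(γ) : Q] = 4 (equivalently, Q(γ) = Q(√107, √38))

Obviously Q(γ) ⊆ Q(√107, √38), and [Q(√107, √38):Q] = 4 (since 107, 38 are distinct squarefree integers > 1 with 4066 not a perfect square). To show equality we compute the minimal polynomial of γ. From γ = √107 + √38: γ^2 = 107 + 2√(4066) + 38 = 145 + 2√(4066), so γ^2 - 145 = 2√(4066); squaring, (γ^2 - 145)^2 = 4·4066, i.e. γ^4 - 290γ^2 + 21025 - 16264 = 0, i.e. γ^4 - 290γ^2 + 4761 = 0. So γ is a root of x^4 - 290x^2 + 4761. This polynomial is irreducible over Q: it has no rational root (each ±√107 ± √38 is irrational), and any factorization into two quadratics over Q would force √(4066) ∈ Q (pairing opposite roots) or √107, √38 ∈ Q (other pairings), all impossible. Hence [Q(γ):Q] = 4 = [Q(√107, √38):Q], so Q(γ) = Q(√107, √38).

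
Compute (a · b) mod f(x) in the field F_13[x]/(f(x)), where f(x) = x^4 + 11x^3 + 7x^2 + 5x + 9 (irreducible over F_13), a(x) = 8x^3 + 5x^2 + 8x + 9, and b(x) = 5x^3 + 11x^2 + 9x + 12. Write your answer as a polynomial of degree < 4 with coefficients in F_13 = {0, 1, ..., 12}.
a · b ≡ 10x^3 + 11x^2 + 4 (mod f(x))

Multiply in F_13[x]: a(x)·b(x) = (8x^3 + 5x^2 + 8x + 9)·(5x^3 + 11x^2 + 9x + 12) = x^6 + 9x^5 + 11x^4 + x^3 + 10x^2 + 8x + 4. This has degree ≥ 4, so divide by f(x) over F_13: x^6 + 9x^5 + 11x^4 + x^3 + 10x^2 + 8x + 4 = (x^2 + 11x)·(x^4 + 11x^3 + 7x^2 + 5x + 9) + (10x^3 + 11x^2 + 4). Hence a·b ≡ 10x^3 + 11x^2 + 4 (mod f). (F_13[x]/(f) is a field with 13^4 = 28561 elements since f is irreducible of degree 4.)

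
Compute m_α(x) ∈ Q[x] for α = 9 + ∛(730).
m_α(x) = x^3 - 27x^2 + 243x - 1459

Set β = α - 9 = ∛(730), so β^3 = 730. Then (α - 9)^3 - 730 = 0, i.e. α is a root of g(x) = (x - 9)^3 - 730 = x^3 - 27x^2 + 243x - 1459. Since g(x) = h(x - 9) where h(x) = x^3 - 730, and h is irreducible over Q (because 730 is not a perfect cube, so h has no rational root, and a monic cubic with no rational root is irreducible), g is also irreducible (irreducibility is preserved under the substitution x → x - 9). Hence m_α(x) = x^3 - 27x^2 + 243x - 1459.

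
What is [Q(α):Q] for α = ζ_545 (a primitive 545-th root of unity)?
[Q(α):Q] = 432

The minimal polynomial of ζ_545 over Q is the 545-th cyclotomic polynomial Φ_545(x), which is irreducible over Q and has degree φ(545) = 432. Hence [Q(α):Q] = φ(545) = 432.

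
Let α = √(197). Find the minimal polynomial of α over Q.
m_α(x) = x^2 - 197

α satisfies α^2 - 197 = 0, so x^2 - 197 annihilates α. Since d = 197 is squarefree and ≠ 1, it is not a perfect square in Q, so x^2 - 197 has no rational root and is therefore irreducible over Q (a degree-2 polynomial over a field is irreducible iff it has no root). Hence m_α(x) = x^2 - 197.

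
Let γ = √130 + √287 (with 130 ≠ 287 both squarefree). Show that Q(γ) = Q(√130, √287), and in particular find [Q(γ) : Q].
[Q(γ) : Q] = 4 (equivalently, Q(γ) = Q(√130, √287))

Obviously Q(γ) ⊆ Q(√130, √287), and [Q(√130, √287):Q] = 4 (since 130, 287 are distinct squarefree integers > 1 with 37310 not a perfect square). To show equality we compute the minimal polynomial of γ. From γ = √130 + √287: γ^2 = 130 + 2√(37310) + 287 = 417 + 2√(37310), so γ^2 - 417 = 2√(37310); squaring, (γ^2 - 417)^2 = 4·37310, i.e. γ^4 - 834γ^2 + 173889 - 149240 = 0, i.e. γ^4 - 834γ^2 + 24649 = 0. So γ is a root of x^4 - 834x^2 + 24649. This polynomial is irreducible over Q: it has no rational root (each ±√130 ± √287 is irrational), and any factorization into two quadratics over Q would force √(37310) ∈ Q (pairing opposite roots) or √130, √287 ∈ Q (other pairings), all impossible. Hence [Q(γ):Q] = 4 = [Q(√130, √287):Q], so Q(γ) = Q(√130, √287).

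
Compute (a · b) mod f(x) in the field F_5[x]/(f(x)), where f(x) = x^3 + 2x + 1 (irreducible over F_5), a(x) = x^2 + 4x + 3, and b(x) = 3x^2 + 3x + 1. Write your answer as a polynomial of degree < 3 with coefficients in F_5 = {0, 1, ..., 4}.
a · b ≡ x^2 + 3 (mod f(x))

Multiply in F_5[x]: a(x)·b(x) = (x^2 + 4x + 3)·(3x^2 + 3x + 1) = 3x^4 + 2x^2 + 3x + 3. This has degree ≥ 3, so divide by f(x) over F_5: 3x^4 + 2x^2 + 3x + 3 = (3x)·(x^3 + 2x + 1) + (x^2 + 3). Hence a·b ≡ x^2 + 3 (mod f). (F_5[x]/(f) is a field with 5^3 = 125 elements since f is irreducible of degree 3.)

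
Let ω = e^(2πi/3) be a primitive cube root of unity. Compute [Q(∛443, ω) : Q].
[Q(∛443, ω) : Q] = 6

[Q(∛443):Q] = 3 (min poly x^3 - 443, irreducible since 443 is not a perfect cube). [Q(ω):Q] = 2 (min poly x^2 + x + 1). Since Q(∛443) ⊂ R and ω ∉ R, we have ω ∉ Q(∛443), so x^2 + x + 1 remains irreducible over Q(∛443) and [Q(∛443, ω) : Q(∛443)] = 2. By the tower law, [Q(∛443, ω) : Q] = 3 · 2 = 6. (In fact Q(∛443, ω) is the splitting field of x^3 - 443 over Q.)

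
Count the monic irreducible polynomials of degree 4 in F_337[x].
There are 3224451048 monic irreducible polynomials of degree 4 over F_337

Each element of F_{337^4} that lies in no proper subfield is a root of exactly one monic irreducible of degree 4 over F_337, and each such polynomial has 4 distinct roots in F_{337^4}. By Möbius inversion the count is N_337(4) = (1/4) Σ_{d|4} μ(4/d) · 337^d = (1/4)(μ(4)·337^1 + μ(2)·337^2 + μ(1)·337^4) = 12897804192/4 = 3224451048.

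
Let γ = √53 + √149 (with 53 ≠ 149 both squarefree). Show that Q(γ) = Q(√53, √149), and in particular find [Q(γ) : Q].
[Q(γ) : Q] = 4 (equivalently, Q(γ) = Q(√53, √149))

Obviously Q(γ) ⊆ Q(√53, √149), and [Q(√53, √149):Q] = 4 (since 53, 149 are distinct squarefree integers > 1 with 7897 not a perfect square). To show equality we compute the minimal polynomial of γ. From γ = √53 + √149: γ^2 = 53 + 2√(7897) + 149 = 202 + 2√(7897), so γ^2 - 202 = 2√(7897); squaring, (γ^2 - 202)^2 = 4·7897, i.e. γ^4 - 404γ^2 + 40804 - 31588 = 0, i.e. γ^4 - 404γ^2 + 9216 = 0. So γ is a root of x^4 - 404x^2 + 9216. This polynomial is irreducible over Q: it has no rational root (each ±√53 ± √149 is irrational), and any factorization into two quadratics over Q would force √(7897) ∈ Q (pairing opposite roots) or √53, √149 ∈ Q (other pairings), all impossible. Hence [Q(γ):Q] = 4 = [Q(√53, √149):Q], so Q(γ) = Q(√53, √149).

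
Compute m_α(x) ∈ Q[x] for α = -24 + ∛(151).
m_α(x) = x^3 + 72x^2 + 1728x + 13673

Set β = α + 24 = ∛(151), so β^3 = 151. Then (α + 24)^3 - 151 = 0, i.e. α is a root of g(x) = (x + 24)^3 - 151 = x^3 + 72x^2 + 1728x + 13673. Since g(x) = h(x + 24) where h(x) = x^3 - 151, and h is irreducible over Q (because 151 is not a perfect cube, so h has no rational root, and a monic cubic with no rational root is irreducible), g is also irreducible (irreducibility is preserved under the substitution x → x + 24). Hence m_α(x) = x^3 + 72x^2 + 1728x + 13673.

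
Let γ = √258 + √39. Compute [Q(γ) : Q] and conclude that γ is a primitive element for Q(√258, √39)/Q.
[Q(γ) : Q] = 4 (equivalently, Q(γ) = Q(√258, √39))

Obviously Q(γ) ⊆ Q(√258, √39), and [Q(√258, √39):Q] = 4 (since 258, 39 are distinct squarefree integers > 1 with 10062 not a perfect square). To show equality we compute the minimal polynomial of γ. From γ = √258 + √39: γ^2 = 258 + 2√(10062) + 39 = 297 + 2√(10062), so γ^2 - 297 = 2√(10062); squaring, (γ^2 - 297)^2 = 4·10062, i.e. γ^4 - 594γ^2 + 88209 - 40248 = 0, i.e. γ^4 - 594γ^2 + 47961 = 0. So γ is a root of x^4 - 594x^2 + 47961. This polynomial is irreducible over Q: it has no rational root (each ±√258 ± √39 is irrational), and any factorization into two quadratics over Q would force √(10062) ∈ Q (pairing opposite roots) or √258, √39 ∈ Q (other pairings), all impossible. Hence [Q(γ):Q] = 4 = [Q(√258, √39):Q], so Q(γ) = Q(√258, √39).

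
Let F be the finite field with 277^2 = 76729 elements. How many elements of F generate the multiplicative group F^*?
There are φ(76728) = 24288 primitive elements

F_q^* is cyclic of order q - 1 = 76728. A cyclic group of order m has exactly φ(m) generators. Here m = 76728 = 2^3 · 3 · 23 · 139, so the number of primitive elements is φ(76728) = 24288.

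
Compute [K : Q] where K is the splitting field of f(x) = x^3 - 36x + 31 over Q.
[K : Q] = 6

By the rational root test, any rational root of the monic integer polynomial f(x) = x^3 - 36x + 31 must be an integer dividing the constant term 31, i.e. one of ±{1, 31}. Evaluating: f(1) = -4, f(-1) = 66, f(31) = 28706, f(-31) = -28644; none is 0, so f has no rational root and is therefore irreducible over Q (a cubic with no linear factor over a field is irreducible). For an irreducible cubic, the Galois group is A_3 or S_3 according as the discriminant disc(f) = -4a^3 - 27b^2 = -4·(-36)^3 - 27·(31)^2 = 160677 is or is not a square in Q. Here disc(f) = 160677 is not a perfect square in Q, so the Galois group of f over Q is not contained in A_3 and must be all of S_3. The splitting field has degree |S_3| = 6 over Q, so [K : Q] = 6.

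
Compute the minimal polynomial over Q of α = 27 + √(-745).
m_α(x) = x^2 - 54x + 1474

From α - 27 = √(-745), squaring gives (α - 27)^2 = -745, i.e. α^2 - 54α + 729 = -745, so α^2 - 54α + 1474 = 0. The discriminant of x^2 - 54x + 1474 is (-54)^2 - 4·(1474) = 2916 - 5896 = -2980, and 4·(-745) is not a perfect square in Q since -745 is squarefree and ≠ 1. Hence x^2 - 54x + 1474 is irreducible over Q and is the minimal polynomial of α.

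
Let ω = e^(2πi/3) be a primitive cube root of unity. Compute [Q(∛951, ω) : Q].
[Q(∛951, ω) : Q] = 6

[Q(∛951):Q] = 3 (min poly x^3 - 951, irreducible since 951 is not a perfect cube). [Q(ω):Q] = 2 (min poly x^2 + x + 1). Since Q(∛951) ⊂ R and ω ∉ R, we have ω ∉ Q(∛951), so x^2 + x + 1 remains irreducible over Q(∛951) and [Q(∛951, ω) : Q(∛951)] = 2. By the tower law, [Q(∛951, ω) : Q] = 3 · 2 = 6. (In fact Q(∛951, ω) is the splitting field of x^3 - 951 over Q.)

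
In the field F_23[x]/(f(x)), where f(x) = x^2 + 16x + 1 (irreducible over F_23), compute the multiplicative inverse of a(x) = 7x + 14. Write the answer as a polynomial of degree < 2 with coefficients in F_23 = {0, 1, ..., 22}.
a(x)^(-1) ≡ 14x + 12 (mod f(x))

Since f is irreducible over F_23, F_23[x]/(f) is a field and a(x) ≠ 0 has an inverse. Apply the extended Euclidean algorithm to f(x) and a(x) in F_23[x]: f(x) = (10x + 2)·a(x) + (19). The last nonzero remainder is the constant 19 = gcd(f, a) in F_23. Back-substituting through the division chain expresses 19 = s(x)·a(x) + t(x)·f(x) with s(x) ≡ 13x + 21 (mod f), so (13x + 21)·a(x) ≡ 19 (mod f). Multiplying by 19^(-1) ≡ 17 in F_23 gives a(x)^(-1) ≡ 17·(13x + 21) ≡ 14x + 12 (mod f). Check: (7x + 14)·(14x + 12) = 6x^2 + 4x + 7 ≡ 1 (mod x^2 + 16x + 1).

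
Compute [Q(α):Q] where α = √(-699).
[Q(α):Q] = 2

[Q(α):Q] equals the degree of the minimal polynomial of α. Here α^2 = -699 and x^2 + 699 is irreducible (d = -699 is squarefree, ≠ 1, hence not a square), so deg(m_α) = 2. Thus [Q(α):Q] = 2.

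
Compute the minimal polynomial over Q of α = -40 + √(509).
m_α(x) = x^2 + 80x + 1091

From α + 40 = √(509), squaring gives (α + 40)^2 = 509, i.e. α^2 + 80α + 1600 = 509, so α^2 + 80α + 1091 = 0. The discriminant of x^2 + 80x + 1091 is (80)^2 - 4·(1091) = 6400 - 4364 = 2036, and 4·(509) is not a perfect square in Q since 509 is squarefree and ≠ 1. Hence x^2 + 80x + 1091 is irreducible over Q and is the minimal polynomial of α.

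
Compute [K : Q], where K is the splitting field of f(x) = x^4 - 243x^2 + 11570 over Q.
[K : Q] = 4

Solving the quadratic in x^2: x^2 = (243 ± √(243^2 - 4·11570))/2 = (243 ± √12769)/2 = (243 ± 113)/2, giving x^2 = 178 or x^2 = 65. So f(x) = (x^2 - 178)(x^2 - 65) and the roots of f are ±√178, ±√65. Hence the splitting field is K = Q(√178, √65). Since 178 and 65 are distinct squarefree integers > 1, their product 11570 is not a perfect square, so √65 ∉ Q(√178). By the tower law [K:Q] = [Q(√178,√65):Q(√178)] · [Q(√178):Q] = 2 · 2 = 4.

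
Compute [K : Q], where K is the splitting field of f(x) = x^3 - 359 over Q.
[K : Q] = 6

The roots of x^3 - 359 are ∛359, ω∛359, ω^2∛359 where ω = e^(2πi/3) is a primitive cube root of unity, so K = Q(∛359, ω). Now [Q(∛359):Q] = 3 (since 359 is not a perfect cube, x^3 - 359 is irreducible) and [Q(ω):Q] = 2. Both 2 and 3 divide [K:Q], and [K:Q] ≤ 3·2 = 6, so [K:Q] = 6. (Equivalently: Q(∛359) ⊂ R but ω ∉ R, so [K : Q(∛359)] = 2.)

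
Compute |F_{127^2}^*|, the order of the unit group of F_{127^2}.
|F_{127^2}^*| = 16128

F_{127^2} has 127^2 = 16129 elements; its multiplicative group consists of all nonzero elements, so |F_{127^2}^*| = 16129 - 1 = 16128. (It is cyclic since any finite subgroup of the multiplicative group of a field is cyclic.)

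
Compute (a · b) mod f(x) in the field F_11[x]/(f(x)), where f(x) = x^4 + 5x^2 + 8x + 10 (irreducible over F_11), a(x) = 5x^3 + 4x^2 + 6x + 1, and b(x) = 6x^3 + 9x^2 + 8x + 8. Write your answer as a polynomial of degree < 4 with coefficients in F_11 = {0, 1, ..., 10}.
a · b ≡ 9x^3 + 10x^2 + 3 (mod f(x))

Multiply in F_11[x]: a(x)·b(x) = (5x^3 + 4x^2 + 6x + 1)·(6x^3 + 9x^2 + 8x + 8) = 8x^6 + 3x^5 + 2x^4 + x^2 + x + 8. This has degree ≥ 4, so divide by f(x) over F_11: 8x^6 + 3x^5 + 2x^4 + x^2 + x + 8 = (8x^2 + 3x + 6)·(x^4 + 5x^2 + 8x + 10) + (9x^3 + 10x^2 + 3). Hence a·b ≡ 9x^3 + 10x^2 + 3 (mod f). (F_11[x]/(f) is a field with 11^4 = 14641 elements since f is irreducible of degree 4.)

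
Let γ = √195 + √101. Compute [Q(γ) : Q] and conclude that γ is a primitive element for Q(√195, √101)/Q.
[Q(γ) : Q] = 4 (equivalently, Q(γ) = Q(√195, √101))

Obviously Q(γ) ⊆ Q(√195, √101), and [Q(√195, √101):Q] = 4 (since 195, 101 are distinct squarefree integers > 1 with 19695 not a perfect square). To show equality we compute the minimal polynomial of γ. From γ = √195 + √101: γ^2 = 195 + 2√(19695) + 101 = 296 + 2√(19695), so γ^2 - 296 = 2√(19695); squaring, (γ^2 - 296)^2 = 4·19695, i.e. γ^4 - 592γ^2 + 87616 - 78780 = 0, i.e. γ^4 - 592γ^2 + 8836 = 0. So γ is a root of x^4 - 592x^2 + 8836. This polynomial is irreducible over Q: it has no rational root (each ±√195 ± √101 is irrational), and any factorization into two quadratics over Q would force √(19695) ∈ Q (pairing opposite roots) or √195, √101 ∈ Q (other pairings), all impossible. Hence [Q(γ):Q] = 4 = [Q(√195, √101):Q], so Q(γ) = Q(√195, √101).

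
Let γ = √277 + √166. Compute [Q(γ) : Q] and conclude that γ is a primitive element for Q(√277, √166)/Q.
[Q(γ) : Q] = 4 (equivalently, Q(γ) = Q(√277, √166))

Obviously Q(γ) ⊆ Q(√277, √166), and [Q(√277, √166):Q] = 4 (since 277, 166 are distinct squarefree integers > 1 with 45982 not a perfect square). To show equality we compute the minimal polynomial of γ. From γ = √277 + √166: γ^2 = 277 + 2√(45982) + 166 = 443 + 2√(45982), so γ^2 - 443 = 2√(45982); squaring, (γ^2 - 443)^2 = 4·45982, i.e. γ^4 - 886γ^2 + 196249 - 183928 = 0, i.e. γ^4 - 886γ^2 + 12321 = 0. So γ is a root of x^4 - 886x^2 + 12321. This polynomial is irreducible over Q: it has no rational root (each ±√277 ± √166 is irrational), and any factorization into two quadratics over Q would force √(45982) ∈ Q (pairing opposite roots) or √277, √166 ∈ Q (other pairings), all impossible. Hence [Q(γ):Q] = 4 = [Q(√277, √166):Q], so Q(γ) = Q(√277, √166).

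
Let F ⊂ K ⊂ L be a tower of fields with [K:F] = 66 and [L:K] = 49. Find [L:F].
[L:F] = 3234

The tower law says that for any tower of field extensions F ⊂ K ⊂ L with finite degrees, [L:F] = [L:K] · [K:F]. Here this gives [L:F] = 49 · 66 = 3234.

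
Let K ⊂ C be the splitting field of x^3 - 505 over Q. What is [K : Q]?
[K : Q] = 6

The roots of x^3 - 505 are ∛505, ω∛505, ω^2∛505 where ω = e^(2πi/3) is a primitive cube root of unity, so K = Q(∛505, ω). Now [Q(∛505):Q] = 3 (since 505 is not a perfect cube, x^3 - 505 is irreducible) and [Q(ω):Q] = 2. Both 2 and 3 divide [K:Q], and [K:Q] ≤ 3·2 = 6, so [K:Q] = 6. (Equivalently: Q(∛505) ⊂ R but ω ∉ R, so [K : Q(∛505)] = 2.)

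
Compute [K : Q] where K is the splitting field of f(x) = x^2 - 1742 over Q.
[K : Q] = 2

f(x) = x^2 - 1742 factors as (x - √1742)(x + √1742). The splitting field is K = Q(√1742). Since 1742 is squarefree and > 1, it is not a perfect square, so x^2 - 1742 is irreducible over Q and [Q(√1742) : Q] = 2. Hence [K : Q] = 2.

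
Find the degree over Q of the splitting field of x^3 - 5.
[K : Q] = 6

The roots of x^3 - 5 are ∛5, ω∛5, ω^2∛5 where ω = e^(2πi/3) is a primitive cube root of unity, so K = Q(∛5, ω). Now [Q(∛5):Q] = 3 (since 5 is not a perfect cube, x^3 - 5 is irreducible) and [Q(ω):Q] = 2. Both 2 and 3 divide [K:Q], and [K:Q] ≤ 3·2 = 6, so [K:Q] = 6. (Equivalently: Q(∛5) ⊂ R but ω ∉ R, so [K : Q(∛5)] = 2.)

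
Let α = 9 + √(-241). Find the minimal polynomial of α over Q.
m_α(x) = x^2 - 18x + 322

From α - 9 = √(-241), squaring gives (α - 9)^2 = -241, i.e. α^2 - 18α + 81 = -241, so α^2 - 18α + 322 = 0. The discriminant of x^2 - 18x + 322 is (-18)^2 - 4·(322) = 324 - 1288 = -964, and 4·(-241) is not a perfect square in Q since -241 is squarefree and ≠ 1. Hence x^2 - 18x + 322 is irreducible over Q and is the minimal polynomial of α.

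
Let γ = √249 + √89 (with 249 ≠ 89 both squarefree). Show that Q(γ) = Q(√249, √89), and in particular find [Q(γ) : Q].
[Q(γ) : Q] = 4 (equivalently, Q(γ) = Q(√249, √89))

Obviously Q(γ) ⊆ Q(√249, √89), and [Q(√249, √89):Q] = 4 (since 249, 89 are distinct squarefree integers > 1 with 22161 not a perfect square). To show equality we compute the minimal polynomial of γ. From γ = √249 + √89: γ^2 = 249 + 2√(22161) + 89 = 338 + 2√(22161), so γ^2 - 338 = 2√(22161); squaring, (γ^2 - 338)^2 = 4·22161, i.e. γ^4 - 676γ^2 + 114244 - 88644 = 0, i.e. γ^4 - 676γ^2 + 25600 = 0. So γ is a root of x^4 - 676x^2 + 25600. This polynomial is irreducible over Q: it has no rational root (each ±√249 ± √89 is irrational), and any factorization into two quadratics over Q would force √(22161) ∈ Q (pairing opposite roots) or √249, √89 ∈ Q (other pairings), all impossible. Hence [Q(γ):Q] = 4 = [Q(√249, √89):Q], so Q(γ) = Q(√249, √89).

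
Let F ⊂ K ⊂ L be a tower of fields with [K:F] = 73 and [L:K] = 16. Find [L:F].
[L:F] = 1168

The tower law says that for any tower of field extensions F ⊂ K ⊂ L with finite degrees, [L:F] = [L:K] · [K:F]. Here this gives [L:F] = 16 · 73 = 1168.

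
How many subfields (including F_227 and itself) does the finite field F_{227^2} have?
F_{227^2} has 2 subfields

The subfields of F_{p^n} are exactly the fields F_{p^d} for d | n (each is the fixed field of the unique index-d subgroup of Gal(F_{p^n}/F_p) ≅ Z/nZ). The divisors of n = 2 are {1, 2}, giving 2 subfields: F_{227^1}, F_{227^2}.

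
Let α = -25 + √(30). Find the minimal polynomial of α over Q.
m_α(x) = x^2 + 50x + 595

From α + 25 = √(30), squaring gives (α + 25)^2 = 30, i.e. α^2 + 50α + 625 = 30, so α^2 + 50α + 595 = 0. The discriminant of x^2 + 50x + 595 is (50)^2 - 4·(595) = 2500 - 2380 = 120, and 4·(30) is not a perfect square in Q since 30 is squarefree and ≠ 1. Hence x^2 + 50x + 595 is irreducible over Q and is the minimal polynomial of α.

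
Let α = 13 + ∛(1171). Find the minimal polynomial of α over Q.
m_α(x) = x^3 - 39x^2 + 507x - 3368

Set β = α - 13 = ∛(1171), so β^3 = 1171. Then (α - 13)^3 - 1171 = 0, i.e. α is a root of g(x) = (x - 13)^3 - 1171 = x^3 - 39x^2 + 507x - 3368. Since g(x) = h(x - 13) where h(x) = x^3 - 1171, and h is irreducible over Q (because 1171 is not a perfect cube, so h has no rational root, and a monic cubic with no rational root is irreducible), g is also irreducible (irreducibility is preserved under the substitution x → x - 13). Hence m_α(x) = x^3 - 39x^2 + 507x - 3368.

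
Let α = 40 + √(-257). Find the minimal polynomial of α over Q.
m_α(x) = x^2 - 80x + 1857

From α - 40 = √(-257), squaring gives (α - 40)^2 = -257, i.e. α^2 - 80α + 1600 = -257, so α^2 - 80α + 1857 = 0. The discriminant of x^2 - 80x + 1857 is (-80)^2 - 4·(1857) = 6400 - 7428 = -1028, and 4·(-257) is not a perfect square in Q since -257 is squarefree and ≠ 1. Hence x^2 - 80x + 1857 is irreducible over Q and is the minimal polynomial of α.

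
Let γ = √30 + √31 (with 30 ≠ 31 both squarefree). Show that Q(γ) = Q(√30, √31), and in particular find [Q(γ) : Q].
[Q(γ) : Q] = 4 (equivalently, Q(γ) = Q(√30, √31))

Obviously Q(γ) ⊆ Q(√30, √31), and [Q(√30, √31):Q] = 4 (since 30, 31 are distinct squarefree integers > 1 with 930 not a perfect square). To show equality we compute the minimal polynomial of γ. From γ = √30 + √31: γ^2 = 30 + 2√(930) + 31 = 61 + 2√(930), so γ^2 - 61 = 2√(930); squaring, (γ^2 - 61)^2 = 4·930, i.e. γ^4 - 122γ^2 + 3721 - 3720 = 0, i.e. γ^4 - 122γ^2 + 1 = 0. So γ is a root of x^4 - 122x^2 + 1. This polynomial is irreducible over Q: it has no rational root (each ±√30 ± √31 is irrational), and any factorization into two quadratics over Q would force √(930) ∈ Q (pairing opposite roots) or √30, √31 ∈ Q (other pairings), all impossible. Hence [Q(γ):Q] = 4 = [Q(√30, √31):Q], so Q(γ) = Q(√30, √31).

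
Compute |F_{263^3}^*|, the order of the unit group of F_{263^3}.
|F_{263^3}^*| = 18191446

F_{263^3} has 263^3 = 18191447 elements; its multiplicative group consists of all nonzero elements, so |F_{263^3}^*| = 18191447 - 1 = 18191446. (It is cyclic since any finite subgroup of the multiplicative group of a field is cyclic.)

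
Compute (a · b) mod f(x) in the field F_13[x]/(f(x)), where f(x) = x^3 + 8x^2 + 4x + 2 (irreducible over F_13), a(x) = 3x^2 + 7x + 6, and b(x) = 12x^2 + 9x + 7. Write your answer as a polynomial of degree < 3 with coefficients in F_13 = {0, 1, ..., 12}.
a · b ≡ 11x^2 + 11x + 6 (mod f(x))

Multiply in F_13[x]: a(x)·b(x) = (3x^2 + 7x + 6)·(12x^2 + 9x + 7) = 10x^4 + 7x^3 + 12x + 3. This has degree ≥ 3, so divide by f(x) over F_13: 10x^4 + 7x^3 + 12x + 3 = (10x + 5)·(x^3 + 8x^2 + 4x + 2) + (11x^2 + 11x + 6). Hence a·b ≡ 11x^2 + 11x + 6 (mod f). (F_13[x]/(f) is a field with 13^3 = 2197 elements since f is irreducible of degree 3.)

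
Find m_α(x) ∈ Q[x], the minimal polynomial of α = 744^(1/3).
m_α(x) = x^3 - 744

α satisfies α^3 = 744, so x^3 - 744 annihilates α. By the rational root test, a rational root p/q (in lowest terms) of x^3 - 744 would satisfy p^3 = 744 q^3, forcing q = 1 and p^3 = 744; but 744 is not a perfect cube, contradiction. A monic cubic over Q with no rational root is irreducible (any nontrivial factorization would include a linear factor). Hence x^3 - 744 is the minimal polynomial of α, and in particular [Q(α):Q] = 3.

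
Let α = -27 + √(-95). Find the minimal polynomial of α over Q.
m_α(x) = x^2 + 54x + 824

From α + 27 = √(-95), squaring gives (α + 27)^2 = -95, i.e. α^2 + 54α + 729 = -95, so α^2 + 54α + 824 = 0. The discriminant of x^2 + 54x + 824 is (54)^2 - 4·(824) = 2916 - 3296 = -380, and 4·(-95) is not a perfect square in Q since -95 is squarefree and ≠ 1. Hence x^2 + 54x + 824 is irreducible over Q and is the minimal polynomial of α.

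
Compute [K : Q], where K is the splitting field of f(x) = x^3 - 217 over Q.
[K : Q] = 6

The roots of x^3 - 217 are ∛217, ω∛217, ω^2∛217 where ω = e^(2πi/3) is a primitive cube root of unity, so K = Q(∛217, ω). Now [Q(∛217):Q] = 3 (since 217 is not a perfect cube, x^3 - 217 is irreducible) and [Q(ω):Q] = 2. Both 2 and 3 divide [K:Q], and [K:Q] ≤ 3·2 = 6, so [K:Q] = 6. (Equivalently: Q(∛217) ⊂ R but ω ∉ R, so [K : Q(∛217)] = 2.)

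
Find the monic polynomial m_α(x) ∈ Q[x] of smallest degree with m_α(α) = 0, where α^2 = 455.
m_α(x) = x^2 - 455

α satisfies α^2 - 455 = 0, so x^2 - 455 annihilates α. Since d = 455 is squarefree and ≠ 1, it is not a perfect square in Q, so x^2 - 455 has no rational root and is therefore irreducible over Q (a degree-2 polynomial over a field is irreducible iff it has no root). Hence m_α(x) = x^2 - 455.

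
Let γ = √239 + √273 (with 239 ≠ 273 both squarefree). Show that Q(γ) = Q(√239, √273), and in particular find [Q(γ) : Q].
[Q(γ) : Q] = 4 (equivalently, Q(γ) = Q(√239, √273))

Obviously Q(γ) ⊆ Q(√239, √273), and [Q(√239, √273):Q] = 4 (since 239, 273 are distinct squarefree integers > 1 with 65247 not a perfect square). To show equality we compute the minimal polynomial of γ. From γ = √239 + √273: γ^2 = 239 + 2√(65247) + 273 = 512 + 2√(65247), so γ^2 - 512 = 2√(65247); squaring, (γ^2 - 512)^2 = 4·65247, i.e. γ^4 - 1024γ^2 + 262144 - 260988 = 0, i.e. γ^4 - 1024γ^2 + 1156 = 0. So γ is a root of x^4 - 1024x^2 + 1156. This polynomial is irreducible over Q: it has no rational root (each ±√239 ± √273 is irrational), and any factorization into two quadratics over Q would force √(65247) ∈ Q (pairing opposite roots) or √239, √273 ∈ Q (other pairings), all impossible. Hence [Q(γ):Q] = 4 = [Q(√239, √273):Q], so Q(γ) = Q(√239, √273).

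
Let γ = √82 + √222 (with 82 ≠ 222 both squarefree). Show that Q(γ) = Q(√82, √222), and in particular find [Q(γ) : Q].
[Q(γ) : Q] = 4 (equivalently, Q(γ) = Q(√82, √222))

Obviously Q(γ) ⊆ Q(√82, √222), and [Q(√82, √222):Q] = 4 (since 82, 222 are distinct squarefree integers > 1 with 18204 not a perfect square). To show equality we compute the minimal polynomial of γ. From γ = √82 + √222: γ^2 = 82 + 2√(18204) + 222 = 304 + 2√(18204), so γ^2 - 304 = 2√(18204); squaring, (γ^2 - 304)^2 = 4·18204, i.e. γ^4 - 608γ^2 + 92416 - 72816 = 0, i.e. γ^4 - 608γ^2 + 19600 = 0. So γ is a root of x^4 - 608x^2 + 19600. This polynomial is irreducible over Q: it has no rational root (each ±√82 ± √222 is irrational), and any factorization into two quadratics over Q would force √(18204) ∈ Q (pairing opposite roots) or √82, √222 ∈ Q (other pairings), all impossible. Hence [Q(γ):Q] = 4 = [Q(√82, √222):Q], so Q(γ) = Q(√82, √222).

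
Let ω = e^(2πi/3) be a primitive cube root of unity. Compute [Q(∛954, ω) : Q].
[Q(∛954, ω) : Q] = 6

[Q(∛954):Q] = 3 (min poly x^3 - 954, irreducible since 954 is not a perfect cube). [Q(ω):Q] = 2 (min poly x^2 + x + 1). Since Q(∛954) ⊂ R and ω ∉ R, we have ω ∉ Q(∛954), so x^2 + x + 1 remains irreducible over Q(∛954) and [Q(∛954, ω) : Q(∛954)] = 2. By the tower law, [Q(∛954, ω) : Q] = 3 · 2 = 6. (In fact Q(∛954, ω) is the splitting field of x^3 - 954 over Q.)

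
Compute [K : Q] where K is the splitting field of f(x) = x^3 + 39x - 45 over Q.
[K : Q] = 6

By the rational root test, any rational root of the monic integer polynomial f(x) = x^3 + 39x - 45 must be an integer dividing the constant term -45, i.e. one of ±{1, 3, 5, 9, 15, 45}. Evaluating: f(1) = -5, f(-1) = -85, f(3) = 99, f(-3) = -189, f(5) = 275, f(-5) = -365, f(9) = 1035, f(-9) = -1125, f(15) = 3915, f(-15) = -4005, f(45) = 92835, f(-45) = -92925; none is 0, so f has no rational root and is therefore irreducible over Q (a cubic with no linear factor over a field is irreducible). For an irreducible cubic, the Galois group is A_3 or S_3 according as the discriminant disc(f) = -4a^3 - 27b^2 = -4·(39)^3 - 27·(-45)^2 = -291951 is or is not a square in Q. Here disc(f) = -291951 is not a perfect square in Q, so the Galois group of f over Q is not contained in A_3 and must be all of S_3. The splitting field has degree |S_3| = 6 over Q, so [K : Q] = 6.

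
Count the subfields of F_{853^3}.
F_{853^3} has 2 subfields

The subfields of F_{p^n} are exactly the fields F_{p^d} for d | n (each is the fixed field of the unique index-d subgroup of Gal(F_{p^n}/F_p) ≅ Z/nZ). The divisors of n = 3 are {1, 3}, giving 2 subfields: F_{853^1}, F_{853^3}.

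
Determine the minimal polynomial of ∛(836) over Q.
m_α(x) = x^3 - 836

α satisfies α^3 = 836, so x^3 - 836 annihilates α. By the rational root test, a rational root p/q (in lowest terms) of x^3 - 836 would satisfy p^3 = 836 q^3, forcing q = 1 and p^3 = 836; but 836 is not a perfect cube, contradiction. A monic cubic over Q with no rational root is irreducible (any nontrivial factorization would include a linear factor). Hence x^3 - 836 is the minimal polynomial of α, and in particular [Q(α):Q] = 3.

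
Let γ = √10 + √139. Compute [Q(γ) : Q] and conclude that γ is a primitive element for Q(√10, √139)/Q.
[Q(γ) : Q] = 4 (equivalently, Q(γ) = Q(√10, √139))

Obviously Q(γ) ⊆ Q(√10, √139), and [Q(√10, √139):Q] = 4 (since 10, 139 are distinct squarefree integers > 1 with 1390 not a perfect square). To show equality we compute the minimal polynomial of γ. From γ = √10 + √139: γ^2 = 10 + 2√(1390) + 139 = 149 + 2√(1390), so γ^2 - 149 = 2√(1390); squaring, (γ^2 - 149)^2 = 4·1390, i.e. γ^4 - 298γ^2 + 22201 - 5560 = 0, i.e. γ^4 - 298γ^2 + 16641 = 0. So γ is a root of x^4 - 298x^2 + 16641. This polynomial is irreducible over Q: it has no rational root (each ±√10 ± √139 is irrational), and any factorization into two quadratics over Q would force √(1390) ∈ Q (pairing opposite roots) or √10, √139 ∈ Q (other pairings), all impossible. Hence [Q(γ):Q] = 4 = [Q(√10, √139):Q], so Q(γ) = Q(√10, √139).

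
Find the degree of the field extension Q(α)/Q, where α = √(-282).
[Q(α):Q] = 2

[Q(α):Q] equals the degree of the minimal polynomial of α. Here α^2 = -282 and x^2 + 282 is irreducible (d = -282 is squarefree, ≠ 1, hence not a square), so deg(m_α) = 2. Thus [Q(α):Q] = 2.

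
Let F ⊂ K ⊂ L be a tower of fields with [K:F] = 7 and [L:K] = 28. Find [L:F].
[L:F] = 196

The tower law says that for any tower of field extensions F ⊂ K ⊂ L with finite degrees, [L:F] = [L:K] · [K:F]. Here this gives [L:F] = 28 · 7 = 196.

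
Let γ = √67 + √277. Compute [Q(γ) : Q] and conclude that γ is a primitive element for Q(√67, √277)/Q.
[Q(γ) : Q] = 4 (equivalently, Q(γ) = Q(√67, √277))

Obviously Q(γ) ⊆ Q(√67, √277), and [Q(√67, √277):Q] = 4 (since 67, 277 are distinct squarefree integers > 1 with 18559 not a perfect square). To show equality we compute the minimal polynomial of γ. From γ = √67 + √277: γ^2 = 67 + 2√(18559) + 277 = 344 + 2√(18559), so γ^2 - 344 = 2√(18559); squaring, (γ^2 - 344)^2 = 4·18559, i.e. γ^4 - 688γ^2 + 118336 - 74236 = 0, i.e. γ^4 - 688γ^2 + 44100 = 0. So γ is a root of x^4 - 688x^2 + 44100. This polynomial is irreducible over Q: it has no rational root (each ±√67 ± √277 is irrational), and any factorization into two quadratics over Q would force √(18559) ∈ Q (pairing opposite roots) or √67, √277 ∈ Q (other pairings), all impossible. Hence [Q(γ):Q] = 4 = [Q(√67, √277):Q], so Q(γ) = Q(√67, √277).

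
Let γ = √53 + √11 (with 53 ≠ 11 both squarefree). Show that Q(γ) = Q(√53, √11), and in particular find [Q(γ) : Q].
[Q(γ) : Q] = 4 (equivalently, Q(γ) = Q(√53, √11))

Obviously Q(γ) ⊆ Q(√53, √11), and [Q(√53, √11):Q] = 4 (since 53, 11 are distinct squarefree integers > 1 with 583 not a perfect square). To show equality we compute the minimal polynomial of γ. From γ = √53 + √11: γ^2 = 53 + 2√(583) + 11 = 64 + 2√(583), so γ^2 - 64 = 2√(583); squaring, (γ^2 - 64)^2 = 4·583, i.e. γ^4 - 128γ^2 + 4096 - 2332 = 0, i.e. γ^4 - 128γ^2 + 1764 = 0. So γ is a root of x^4 - 128x^2 + 1764. This polynomial is irreducible over Q: it has no rational root (each ±√53 ± √11 is irrational), and any factorization into two quadratics over Q would force √(583) ∈ Q (pairing opposite roots) or √53, √11 ∈ Q (other pairings), all impossible. Hence [Q(γ):Q] = 4 = [Q(√53, √11):Q], so Q(γ) = Q(√53, √11).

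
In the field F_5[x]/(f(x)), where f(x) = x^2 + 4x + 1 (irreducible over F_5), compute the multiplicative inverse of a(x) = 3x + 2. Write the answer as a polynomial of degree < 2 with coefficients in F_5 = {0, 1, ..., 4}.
a(x)^(-1) ≡ 3x (mod f(x))

Since f is irreducible over F_5, F_5[x]/(f) is a field and a(x) ≠ 0 has an inverse. Apply the extended Euclidean algorithm to f(x) and a(x) in F_5[x]: f(x) = (2x)·a(x) + (1). The last nonzero remainder is the constant 1 = gcd(f, a) in F_5. Back-substituting through the division chain expresses 1 = s(x)·a(x) + t(x)·f(x) with s(x) ≡ 3x (mod f), so a(x)^(-1) ≡ s(x) = 3x (mod f). Check: (3x + 2)·(3x) = 4x^2 + x ≡ 1 (mod x^2 + 4x + 1).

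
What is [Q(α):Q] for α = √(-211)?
[Q(α):Q] = 2

[Q(α):Q] equals the degree of the minimal polynomial of α. Here α^2 = -211 and x^2 + 211 is irreducible (d = -211 is squarefree, ≠ 1, hence not a square), so deg(m_α) = 2. Thus [Q(α):Q] = 2.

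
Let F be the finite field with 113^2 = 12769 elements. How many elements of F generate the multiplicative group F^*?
There are φ(12768) = 3456 primitive elements

F_q^* is cyclic of order q - 1 = 12768. A cyclic group of order m has exactly φ(m) generators. Here m = 12768 = 2^5 · 3 · 7 · 19, so the number of primitive elements is φ(12768) = 3456.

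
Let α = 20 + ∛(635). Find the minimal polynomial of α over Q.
m_α(x) = x^3 - 60x^2 + 1200x - 8635

Set β = α - 20 = ∛(635), so β^3 = 635. Then (α - 20)^3 - 635 = 0, i.e. α is a root of g(x) = (x - 20)^3 - 635 = x^3 - 60x^2 + 1200x - 8635. Since g(x) = h(x - 20) where h(x) = x^3 - 635, and h is irreducible over Q (because 635 is not a perfect cube, so h has no rational root, and a monic cubic with no rational root is irreducible), g is also irreducible (irreducibility is preserved under the substitution x → x - 20). Hence m_α(x) = x^3 - 60x^2 + 1200x - 8635.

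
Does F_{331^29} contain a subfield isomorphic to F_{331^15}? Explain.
No: F_{331^15} is not a subfield of F_{331^29}

F_{p^m} embeds in F_{p^n} iff m | n. Here 15 ∤ 29 (since 29 = 1·15 + 14 with remainder 14 ≠ 0), so F_{331^15} is not a subfield of F_{331^29}. Equivalently: if it were, the tower law would give 15 = [F_{331^15}:F_331] dividing [F_{331^29}:F_331] = 29, contradiction.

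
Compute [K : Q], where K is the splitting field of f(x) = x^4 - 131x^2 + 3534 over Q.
[K : Q] = 4

Solving the quadratic in x^2: x^2 = (131 ± √(131^2 - 4·3534))/2 = (131 ± √3025)/2 = (131 ± 55)/2, giving x^2 = 93 or x^2 = 38. So f(x) = (x^2 - 93)(x^2 - 38) and the roots of f are ±√93, ±√38. Hence the splitting field is K = Q(√93, √38). Since 93 and 38 are distinct squarefree integers > 1, their product 3534 is not a perfect square, so √38 ∉ Q(√93). By the tower law [K:Q] = [Q(√93,√38):Q(√93)] · [Q(√93):Q] = 2 · 2 = 4.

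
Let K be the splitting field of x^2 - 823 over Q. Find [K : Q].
[K : Q] = 2

f(x) = x^2 - 823 factors as (x - √823)(x + √823). The splitting field is K = Q(√823). Since 823 is squarefree and > 1, it is not a perfect square, so x^2 - 823 is irreducible over Q and [Q(√823) : Q] = 2. Hence [K : Q] = 2.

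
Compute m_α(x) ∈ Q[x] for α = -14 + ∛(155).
m_α(x) = x^3 + 42x^2 + 588x + 2589

Set β = α + 14 = ∛(155), so β^3 = 155. Then (α + 14)^3 - 155 = 0, i.e. α is a root of g(x) = (x + 14)^3 - 155 = x^3 + 42x^2 + 588x + 2589. Since g(x) = h(x + 14) where h(x) = x^3 - 155, and h is irreducible over Q (because 155 is not a perfect cube, so h has no rational root, and a monic cubic with no rational root is irreducible), g is also irreducible (irreducibility is preserved under the substitution x → x + 14). Hence m_α(x) = x^3 + 42x^2 + 588x + 2589.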